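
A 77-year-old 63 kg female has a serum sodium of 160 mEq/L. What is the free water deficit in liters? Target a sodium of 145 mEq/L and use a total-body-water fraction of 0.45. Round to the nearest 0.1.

TBW = 0.45 · 63 = 28.35 L
Free water deficit = TBW · (Na/145 − 1)
= 28.35 · (160/145 − 1)
= 28.35 · 0.1034
= 2.93 L

2.9 L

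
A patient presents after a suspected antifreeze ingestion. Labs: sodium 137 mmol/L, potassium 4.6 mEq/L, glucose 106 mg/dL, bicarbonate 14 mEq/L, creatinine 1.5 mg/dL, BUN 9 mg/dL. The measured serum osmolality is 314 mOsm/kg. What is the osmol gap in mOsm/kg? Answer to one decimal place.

Calculated osmolality = 2·Na + glucose/18 + BUN/2.8
= 2·137 + 106/18 + 9/2.8
= 274 + 5.89 + 3.21
= 283.1 mOsm/kg ≈ 283.1 mOsm/kg
Osmolar gap = measured − calculated = 314 − 283.1 = 30.9 mOsm/kg

30.9 mOsm/kg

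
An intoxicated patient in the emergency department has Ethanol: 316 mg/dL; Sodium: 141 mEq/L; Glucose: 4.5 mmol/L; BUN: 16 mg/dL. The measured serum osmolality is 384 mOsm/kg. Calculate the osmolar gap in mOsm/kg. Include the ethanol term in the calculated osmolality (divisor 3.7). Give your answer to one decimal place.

Calculated osmolality = 2·Na + glucose + BUN/2.8 + ethanol/3.7
= 2·141 + 4.5 + 16/2.8 + 316/3.7
= 282 + 4.50 + 5.71 + 85.41
= 377.62 mOsm/kg ≈ 377.6 mOsm/kg
Osmolar gap = measured − calculated = 384 − 377.6 = 6.4 mOsm/kg

6.4 mOsm/kg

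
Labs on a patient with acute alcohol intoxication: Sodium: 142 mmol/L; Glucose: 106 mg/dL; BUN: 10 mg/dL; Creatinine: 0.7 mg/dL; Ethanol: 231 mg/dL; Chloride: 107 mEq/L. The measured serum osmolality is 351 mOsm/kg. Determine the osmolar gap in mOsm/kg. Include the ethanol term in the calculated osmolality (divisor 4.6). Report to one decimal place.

7.3 mOsm/kg

Calculated osmolality = 2·Na + glucose/18 + BUN/2.8 + ethanol/4.6
= 2·142 + 106/18 + 10/2.8 + 231/4.6
= 284 + 5.89 + 3.57 + 50.22
= 343.68 mOsm/kg ≈ 343.7 mOsm/kg
Osmolar gap = measured − calculated = 351 − 343.7 = 7.3 mOsm/kg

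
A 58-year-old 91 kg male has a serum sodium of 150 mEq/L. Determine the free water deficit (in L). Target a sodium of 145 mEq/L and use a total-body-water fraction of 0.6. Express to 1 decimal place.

TBW = 0.6 · 91 = 54.6 L
Free water deficit = TBW · (Na/145 − 1)
= 54.6 · (150/145 − 1)
= 54.6 · 0.0345
= 1.88 L

1.9 L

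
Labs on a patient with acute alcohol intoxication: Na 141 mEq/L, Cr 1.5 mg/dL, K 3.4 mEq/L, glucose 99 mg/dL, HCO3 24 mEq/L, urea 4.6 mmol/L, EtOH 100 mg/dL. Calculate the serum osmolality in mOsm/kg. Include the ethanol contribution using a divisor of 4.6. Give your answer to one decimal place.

313.8 mOsm/kg

Calculated osmolality = 2·Na + glucose/18 + urea + ethanol/4.6
= 2·141 + 99/18 + 4.6 + 100/4.6
= 282 + 5.50 + 4.60 + 21.74
= 313.84 mOsm/kg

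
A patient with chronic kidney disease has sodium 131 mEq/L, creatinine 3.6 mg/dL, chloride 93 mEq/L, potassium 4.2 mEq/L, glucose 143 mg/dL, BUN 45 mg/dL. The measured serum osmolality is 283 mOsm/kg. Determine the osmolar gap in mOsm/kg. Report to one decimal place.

Calculated osmolality = 2·Na + glucose/18 + BUN/2.8
= 2·131 + 143/18 + 45/2.8
= 262 + 7.94 + 16.07
= 286.01 mOsm/kg ≈ 286.0 mOsm/kg
Osmolar gap = measured − calculated = 283 − 286.0 = -3.0 mOsm/kg

-3.0 mOsm/kg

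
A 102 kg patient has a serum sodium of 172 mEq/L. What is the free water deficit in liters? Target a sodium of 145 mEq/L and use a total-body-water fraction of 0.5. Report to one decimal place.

9.5 L

TBW = 0.5 · 102 = 51 L
Free water deficit = TBW · (Na/145 − 1)
= 51 · (172/145 − 1)
= 51 · 0.1862
= 9.5 L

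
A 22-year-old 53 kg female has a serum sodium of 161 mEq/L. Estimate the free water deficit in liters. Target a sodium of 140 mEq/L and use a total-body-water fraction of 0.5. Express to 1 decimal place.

4.0 L

TBW = 0.5 · 53 = 26.5 L
Free water deficit = TBW · (Na/140 − 1)
= 26.5 · (161/140 − 1)
= 26.5 · 0.15
= 3.97 L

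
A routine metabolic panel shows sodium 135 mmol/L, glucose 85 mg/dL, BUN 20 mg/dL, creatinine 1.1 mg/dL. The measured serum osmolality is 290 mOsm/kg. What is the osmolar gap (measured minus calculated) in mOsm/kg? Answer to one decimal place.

Calculated osmolality = 2·Na + glucose/18 + BUN/2.8
= 2·135 + 85/18 + 20/2.8
= 270 + 4.72 + 7.14
= 281.86 mOsm/kg ≈ 281.9 mOsm/kg
Osmolar gap = measured − calculated = 290 − 281.9 = 8.1 mOsm/kg

8.1 mOsm/kg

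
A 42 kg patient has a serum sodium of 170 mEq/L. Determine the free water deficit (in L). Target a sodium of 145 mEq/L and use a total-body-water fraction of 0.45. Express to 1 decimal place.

3.3 L

TBW = 0.45 · 42 = 18.9 L
Free water deficit = TBW · (Na/145 − 1)
= 18.9 · (170/145 − 1)
= 18.9 · 0.1724
= 3.26 L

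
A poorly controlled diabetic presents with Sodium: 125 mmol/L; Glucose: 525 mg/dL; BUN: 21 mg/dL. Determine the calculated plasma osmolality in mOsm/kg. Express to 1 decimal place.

Calculated osmolality = 2·Na + glucose/18 + BUN/2.8
= 2·125 + 525/18 + 21/2.8
= 250 + 29.17 + 7.50
= 286.67 mOsm/kg

286.7 mOsm/kg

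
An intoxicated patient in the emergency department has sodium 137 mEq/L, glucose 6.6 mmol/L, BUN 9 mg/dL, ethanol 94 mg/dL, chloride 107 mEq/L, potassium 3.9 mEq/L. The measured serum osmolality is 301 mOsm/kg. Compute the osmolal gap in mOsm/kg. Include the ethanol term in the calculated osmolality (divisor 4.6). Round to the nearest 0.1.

-3.2 mOsm/kg

Calculated osmolality = 2·Na + glucose + BUN/2.8 + ethanol/4.6
= 2·137 + 6.6 + 9/2.8 + 94/4.6
= 274 + 6.60 + 3.21 + 20.43
= 304.24 mOsm/kg ≈ 304.2 mOsm/kg
Osmolar gap = measured − calculated = 301 − 304.2 = -3.2 mOsm/kg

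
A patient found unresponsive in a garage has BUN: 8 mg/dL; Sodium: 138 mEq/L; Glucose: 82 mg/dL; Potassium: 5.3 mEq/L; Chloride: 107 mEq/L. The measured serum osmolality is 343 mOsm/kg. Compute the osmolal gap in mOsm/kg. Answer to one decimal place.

Calculated osmolality = 2·Na + glucose/18 + BUN/2.8
= 2·138 + 82/18 + 8/2.8
= 276 + 4.56 + 2.86
= 283.42 mOsm/kg ≈ 283.4 mOsm/kg
Osmolar gap = measured − calculated = 343 − 283.4 = 59.6 mOsm/kg

59.6 mOsm/kg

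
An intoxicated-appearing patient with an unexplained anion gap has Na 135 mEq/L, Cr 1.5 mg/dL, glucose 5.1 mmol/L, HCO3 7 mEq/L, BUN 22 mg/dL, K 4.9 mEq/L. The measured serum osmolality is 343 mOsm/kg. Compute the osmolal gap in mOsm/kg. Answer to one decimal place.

Calculated osmolality = 2·Na + glucose + BUN/2.8
= 2·135 + 5.1 + 22/2.8
= 270 + 5.10 + 7.86
= 282.96 mOsm/kg ≈ 283.0 mOsm/kg
Osmolar gap = measured − calculated = 343 − 283.0 = 60.0 mOsm/kg

60.0 mOsm/kg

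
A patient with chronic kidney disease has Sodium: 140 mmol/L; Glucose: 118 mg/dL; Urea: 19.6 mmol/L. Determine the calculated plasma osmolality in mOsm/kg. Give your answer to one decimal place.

306.2 mOsm/kg

Calculated osmolality = 2·Na + glucose/18 + urea
= 2·140 + 118/18 + 19.6
= 280 + 6.56 + 19.60
= 306.16 mOsm/kg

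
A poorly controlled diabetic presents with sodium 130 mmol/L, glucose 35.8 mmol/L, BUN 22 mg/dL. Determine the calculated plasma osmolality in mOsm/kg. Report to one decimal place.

Calculated osmolality = 2·Na + glucose + BUN/2.8
= 2·130 + 35.8 + 22/2.8
= 260 + 35.80 + 7.86
= 303.66 mOsm/kg

303.7 mOsm/kg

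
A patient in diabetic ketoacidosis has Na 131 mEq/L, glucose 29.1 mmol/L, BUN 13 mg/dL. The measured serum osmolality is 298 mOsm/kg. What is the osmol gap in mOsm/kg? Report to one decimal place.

2.3 mOsm/kg

Calculated osmolality = 2·Na + glucose + BUN/2.8
= 2·131 + 29.1 + 13/2.8
= 262 + 29.10 + 4.64
= 295.74 mOsm/kg ≈ 295.7 mOsm/kg
Osmolar gap = measured − calculated = 298 − 295.7 = 2.3 mOsm/kg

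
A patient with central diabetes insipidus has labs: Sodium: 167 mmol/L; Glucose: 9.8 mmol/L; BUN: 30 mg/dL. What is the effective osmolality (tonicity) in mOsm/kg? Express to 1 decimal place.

Effective osmolality excludes urea (freely permeant across cell membranes):
2·Na + glucose
= 2·167 + 9.8
= 334 + 9.8
= 343.8 mOsm/kg

343.8 mOsm/kg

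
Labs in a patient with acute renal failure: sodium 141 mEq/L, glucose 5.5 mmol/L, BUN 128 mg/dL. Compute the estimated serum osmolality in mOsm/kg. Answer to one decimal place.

333.2 mOsm/kg

Calculated osmolality = 2·Na + glucose + BUN/2.8
= 2·141 + 5.5 + 128/2.8
= 282 + 5.50 + 45.71
= 333.21 mOsm/kg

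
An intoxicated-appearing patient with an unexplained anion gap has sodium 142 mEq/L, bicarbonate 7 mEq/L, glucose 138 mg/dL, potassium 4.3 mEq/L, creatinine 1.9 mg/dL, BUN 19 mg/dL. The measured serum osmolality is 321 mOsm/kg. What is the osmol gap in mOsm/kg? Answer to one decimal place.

Calculated osmolality = 2·Na + glucose/18 + BUN/2.8
= 2·142 + 138/18 + 19/2.8
= 284 + 7.67 + 6.79
= 298.46 mOsm/kg ≈ 298.5 mOsm/kg
Osmolar gap = measured − calculated = 321 − 298.5 = 22.5 mOsm/kg

22.5 mOsm/kg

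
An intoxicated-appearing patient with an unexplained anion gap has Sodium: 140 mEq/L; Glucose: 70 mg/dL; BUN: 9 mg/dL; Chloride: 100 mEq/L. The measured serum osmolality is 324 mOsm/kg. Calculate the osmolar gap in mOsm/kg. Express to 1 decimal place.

36.9 mOsm/kg

Calculated osmolality = 2·Na + glucose/18 + BUN/2.8
= 2·140 + 70/18 + 9/2.8
= 280 + 3.89 + 3.21
= 287.1 mOsm/kg ≈ 287.1 mOsm/kg
Osmolar gap = measured − calculated = 324 − 287.1 = 36.9 mOsm/kg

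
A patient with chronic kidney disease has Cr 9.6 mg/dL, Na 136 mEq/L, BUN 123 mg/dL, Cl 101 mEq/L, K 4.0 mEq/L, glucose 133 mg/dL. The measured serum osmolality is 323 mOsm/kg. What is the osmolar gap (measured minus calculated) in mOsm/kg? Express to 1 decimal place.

Calculated osmolality = 2·Na + glucose/18 + BUN/2.8
= 2·136 + 133/18 + 123/2.8
= 272 + 7.39 + 43.93
= 323.32 mOsm/kg ≈ 323.3 mOsm/kg
Osmolar gap = measured − calculated = 323 − 323.3 = -0.3 mOsm/kg

-0.3 mOsm/kg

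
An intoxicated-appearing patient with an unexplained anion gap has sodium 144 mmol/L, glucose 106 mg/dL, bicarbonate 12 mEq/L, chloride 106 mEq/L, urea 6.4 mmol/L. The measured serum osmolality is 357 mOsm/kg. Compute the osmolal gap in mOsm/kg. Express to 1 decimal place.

Calculated osmolality = 2·Na + glucose/18 + urea
= 2·144 + 106/18 + 6.4
= 288 + 5.89 + 6.40
= 300.29 mOsm/kg ≈ 300.3 mOsm/kg
Osmolar gap = measured − calculated = 357 − 300.3 = 56.7 mOsm/kg

56.7 mOsm/kg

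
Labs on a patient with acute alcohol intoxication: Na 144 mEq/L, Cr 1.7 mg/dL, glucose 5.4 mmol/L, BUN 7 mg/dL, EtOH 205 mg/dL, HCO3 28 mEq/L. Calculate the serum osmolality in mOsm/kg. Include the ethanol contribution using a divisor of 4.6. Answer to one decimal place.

Calculated osmolality = 2·Na + glucose + BUN/2.8 + ethanol/4.6
= 2·144 + 5.4 + 7/2.8 + 205/4.6
= 288 + 5.40 + 2.50 + 44.57
= 340.47 mOsm/kg

340.5 mOsm/kg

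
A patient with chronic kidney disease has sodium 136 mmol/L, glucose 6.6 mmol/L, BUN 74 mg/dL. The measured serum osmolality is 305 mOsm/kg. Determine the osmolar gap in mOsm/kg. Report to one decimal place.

0.0 mOsm/kg

Calculated osmolality = 2·Na + glucose + BUN/2.8
= 2·136 + 6.6 + 74/2.8
= 272 + 6.60 + 26.43
= 305.03 mOsm/kg ≈ 305.0 mOsm/kg
Osmolar gap = measured − calculated = 305 − 305.0 = 0.0 mOsm/kg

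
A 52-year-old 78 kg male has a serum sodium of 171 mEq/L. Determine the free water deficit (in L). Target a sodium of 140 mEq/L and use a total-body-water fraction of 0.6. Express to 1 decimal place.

10.4 L

TBW = 0.6 · 78 = 46.8 L
Free water deficit = TBW · (Na/140 − 1)
= 46.8 · (171/140 − 1)
= 46.8 · 0.2214
= 10.36 L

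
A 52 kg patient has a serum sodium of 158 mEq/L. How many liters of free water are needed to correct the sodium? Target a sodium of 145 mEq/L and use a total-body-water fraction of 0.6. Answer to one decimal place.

TBW = 0.6 · 52 = 31.2 L
Free water deficit = TBW · (Na/145 − 1)
= 31.2 · (158/145 − 1)
= 31.2 · 0.0897
= 2.8 L

2.8 L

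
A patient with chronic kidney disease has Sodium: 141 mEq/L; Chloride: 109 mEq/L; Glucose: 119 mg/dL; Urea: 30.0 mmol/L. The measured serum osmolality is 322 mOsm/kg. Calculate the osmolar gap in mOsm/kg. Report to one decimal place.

Calculated osmolality = 2·Na + glucose/18 + urea
= 2·141 + 119/18 + 30
= 282 + 6.61 + 30
= 318.61 mOsm/kg ≈ 318.6 mOsm/kg
Osmolar gap = measured − calculated = 322 − 318.6 = 3.4 mOsm/kg

3.4 mOsm/kg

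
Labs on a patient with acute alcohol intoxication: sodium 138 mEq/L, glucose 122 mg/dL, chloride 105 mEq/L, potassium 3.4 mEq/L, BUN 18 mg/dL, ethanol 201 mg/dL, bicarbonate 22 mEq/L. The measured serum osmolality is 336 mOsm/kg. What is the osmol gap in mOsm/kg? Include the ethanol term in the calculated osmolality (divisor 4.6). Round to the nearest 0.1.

Calculated osmolality = 2·Na + glucose/18 + BUN/2.8 + ethanol/4.6
= 2·138 + 122/18 + 18/2.8 + 201/4.6
= 276 + 6.78 + 6.43 + 43.70
= 332.91 mOsm/kg ≈ 332.9 mOsm/kg
Osmolar gap = measured − calculated = 336 − 332.9 = 3.1 mOsm/kg

3.1 mOsm/kg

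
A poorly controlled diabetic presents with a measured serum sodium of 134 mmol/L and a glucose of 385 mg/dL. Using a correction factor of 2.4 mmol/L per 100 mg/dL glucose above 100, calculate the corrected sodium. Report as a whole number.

141 mmol/L

Corrected Na = measured Na + 2.4 · (glucose − 100)/100
= 134 + 2.4 · (385 − 100)/100
= 134 + 6.8
= 140.8 mmol/L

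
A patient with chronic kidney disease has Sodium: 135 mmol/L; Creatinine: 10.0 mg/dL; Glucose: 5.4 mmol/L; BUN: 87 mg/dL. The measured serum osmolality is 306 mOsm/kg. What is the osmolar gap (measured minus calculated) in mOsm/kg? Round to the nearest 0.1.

-0.5 mOsm/kg

Calculated osmolality = 2·Na + glucose + BUN/2.8
= 2·135 + 5.4 + 87/2.8
= 270 + 5.40 + 31.07
= 306.47 mOsm/kg ≈ 306.5 mOsm/kg
Osmolar gap = measured − calculated = 306 − 306.5 = -0.5 mOsm/kg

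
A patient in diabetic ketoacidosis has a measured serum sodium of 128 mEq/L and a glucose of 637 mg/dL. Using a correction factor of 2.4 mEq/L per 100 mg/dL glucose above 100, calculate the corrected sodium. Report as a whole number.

141 mEq/L

Corrected Na = measured Na + 2.4 · (glucose − 100)/100
= 128 + 2.4 · (637 − 100)/100
= 128 + 12.9
= 140.9 mEq/L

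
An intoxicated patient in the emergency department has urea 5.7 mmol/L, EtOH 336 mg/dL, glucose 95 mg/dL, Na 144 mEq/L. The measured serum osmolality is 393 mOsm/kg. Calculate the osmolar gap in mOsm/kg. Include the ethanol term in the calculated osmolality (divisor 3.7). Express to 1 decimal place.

3.2 mOsm/kg

Calculated osmolality = 2·Na + glucose/18 + urea + ethanol/3.7
= 2·144 + 95/18 + 5.7 + 336/3.7
= 288 + 5.28 + 5.70 + 90.81
= 389.79 mOsm/kg ≈ 389.8 mOsm/kg
Osmolar gap = measured − calculated = 393 − 389.8 = 3.2 mOsm/kg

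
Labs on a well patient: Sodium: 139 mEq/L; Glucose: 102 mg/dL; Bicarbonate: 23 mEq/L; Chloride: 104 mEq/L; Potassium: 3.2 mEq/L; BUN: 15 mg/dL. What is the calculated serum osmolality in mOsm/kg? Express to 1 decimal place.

Calculated osmolality = 2·Na + glucose/18 + BUN/2.8
= 2·139 + 102/18 + 15/2.8
= 278 + 5.67 + 5.36
= 289.03 mOsm/kg

289.0 mOsm/kg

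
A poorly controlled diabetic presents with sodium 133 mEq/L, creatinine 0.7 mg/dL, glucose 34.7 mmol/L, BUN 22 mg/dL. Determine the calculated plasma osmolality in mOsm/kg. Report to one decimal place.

Calculated osmolality = 2·Na + glucose + BUN/2.8
= 2·133 + 34.7 + 22/2.8
= 266 + 34.70 + 7.86
= 308.56 mOsm/kg

308.6 mOsm/kg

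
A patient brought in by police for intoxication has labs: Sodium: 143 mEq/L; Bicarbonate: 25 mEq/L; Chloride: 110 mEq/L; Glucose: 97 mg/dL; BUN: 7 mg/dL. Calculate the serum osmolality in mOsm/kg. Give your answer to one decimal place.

Calculated osmolality = 2·Na + glucose/18 + BUN/2.8
= 2·143 + 97/18 + 7/2.8
= 286 + 5.39 + 2.50
= 293.89 mOsm/kg

293.9 mOsm/kg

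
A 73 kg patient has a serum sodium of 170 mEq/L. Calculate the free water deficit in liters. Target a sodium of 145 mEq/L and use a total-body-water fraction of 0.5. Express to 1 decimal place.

6.3 L

TBW = 0.5 · 73 = 36.5 L
Free water deficit = TBW · (Na/145 − 1)
= 36.5 · (170/145 − 1)
= 36.5 · 0.1724
= 6.29 L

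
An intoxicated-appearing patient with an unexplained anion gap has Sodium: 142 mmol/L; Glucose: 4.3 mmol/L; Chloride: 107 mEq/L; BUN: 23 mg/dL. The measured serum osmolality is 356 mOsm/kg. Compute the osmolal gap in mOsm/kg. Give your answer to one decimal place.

59.5 mOsm/kg

Calculated osmolality = 2·Na + glucose + BUN/2.8
= 2·142 + 4.3 + 23/2.8
= 284 + 4.30 + 8.21
= 296.51 mOsm/kg ≈ 296.5 mOsm/kg
Osmolar gap = measured − calculated = 356 − 296.5 = 59.5 mOsm/kg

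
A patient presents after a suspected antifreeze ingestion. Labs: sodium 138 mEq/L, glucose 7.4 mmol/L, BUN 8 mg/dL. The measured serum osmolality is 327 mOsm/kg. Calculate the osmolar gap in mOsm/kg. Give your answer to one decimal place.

40.7 mOsm/kg

Calculated osmolality = 2·Na + glucose + BUN/2.8
= 2·138 + 7.4 + 8/2.8
= 276 + 7.40 + 2.86
= 286.26 mOsm/kg ≈ 286.3 mOsm/kg
Osmolar gap = measured − calculated = 327 − 286.3 = 40.7 mOsm/kg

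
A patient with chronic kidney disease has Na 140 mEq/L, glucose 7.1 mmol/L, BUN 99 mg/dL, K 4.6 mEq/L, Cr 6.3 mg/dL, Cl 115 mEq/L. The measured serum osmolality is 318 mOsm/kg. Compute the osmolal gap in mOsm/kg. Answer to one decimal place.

Calculated osmolality = 2·Na + glucose + BUN/2.8
= 2·140 + 7.1 + 99/2.8
= 280 + 7.10 + 35.36
= 322.46 mOsm/kg ≈ 322.5 mOsm/kg
Osmolar gap = measured − calculated = 318 − 322.5 = -4.5 mOsm/kg

-4.5 mOsm/kg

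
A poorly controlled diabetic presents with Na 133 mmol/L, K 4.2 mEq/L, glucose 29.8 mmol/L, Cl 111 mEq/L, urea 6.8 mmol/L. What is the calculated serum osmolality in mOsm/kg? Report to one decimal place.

302.6 mOsm/kg

Calculated osmolality = 2·Na + glucose + urea
= 2·133 + 29.8 + 6.8
= 266 + 29.80 + 6.80
= 302.6 mOsm/kg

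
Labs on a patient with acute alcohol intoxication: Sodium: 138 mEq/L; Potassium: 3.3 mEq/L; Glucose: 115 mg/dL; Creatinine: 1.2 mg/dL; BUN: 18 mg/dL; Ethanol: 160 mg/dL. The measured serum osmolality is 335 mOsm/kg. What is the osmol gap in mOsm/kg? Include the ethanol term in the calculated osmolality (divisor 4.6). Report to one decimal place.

11.4 mOsm/kg

Calculated osmolality = 2·Na + glucose/18 + BUN/2.8 + ethanol/4.6
= 2·138 + 115/18 + 18/2.8 + 160/4.6
= 276 + 6.39 + 6.43 + 34.78
= 323.6 mOsm/kg ≈ 323.6 mOsm/kg
Osmolar gap = measured − calculated = 335 − 323.6 = 11.4 mOsm/kg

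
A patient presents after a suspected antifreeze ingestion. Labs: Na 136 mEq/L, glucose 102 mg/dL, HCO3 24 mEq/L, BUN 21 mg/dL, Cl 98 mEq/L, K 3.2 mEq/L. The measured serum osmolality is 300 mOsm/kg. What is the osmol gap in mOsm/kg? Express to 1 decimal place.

14.8 mOsm/kg

Calculated osmolality = 2·Na + glucose/18 + BUN/2.8
= 2·136 + 102/18 + 21/2.8
= 272 + 5.67 + 7.50
= 285.17 mOsm/kg ≈ 285.2 mOsm/kg
Osmolar gap = measured − calculated = 300 − 285.2 = 14.8 mOsm/kg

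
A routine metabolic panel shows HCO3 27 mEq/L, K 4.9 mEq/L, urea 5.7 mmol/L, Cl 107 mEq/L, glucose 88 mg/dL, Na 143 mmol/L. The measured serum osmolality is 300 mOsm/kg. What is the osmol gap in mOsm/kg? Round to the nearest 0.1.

3.4 mOsm/kg

Calculated osmolality = 2·Na + glucose/18 + urea
= 2·143 + 88/18 + 5.7
= 286 + 4.89 + 5.70
= 296.59 mOsm/kg ≈ 296.6 mOsm/kg
Osmolar gap = measured − calculated = 300 − 296.6 = 3.4 mOsm/kg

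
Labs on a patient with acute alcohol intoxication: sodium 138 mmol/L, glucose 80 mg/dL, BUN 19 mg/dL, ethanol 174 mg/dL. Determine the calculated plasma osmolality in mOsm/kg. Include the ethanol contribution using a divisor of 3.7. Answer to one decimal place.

334.3 mOsm/kg

Calculated osmolality = 2·Na + glucose/18 + BUN/2.8 + ethanol/3.7
= 2·138 + 80/18 + 19/2.8 + 174/3.7
= 276 + 4.44 + 6.79 + 47.03
= 334.26 mOsm/kg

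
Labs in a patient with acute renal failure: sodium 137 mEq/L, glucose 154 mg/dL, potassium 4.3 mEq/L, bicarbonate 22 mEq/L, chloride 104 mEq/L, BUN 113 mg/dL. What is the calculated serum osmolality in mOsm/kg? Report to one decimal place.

322.9 mOsm/kg

Calculated osmolality = 2·Na + glucose/18 + BUN/2.8
= 2·137 + 154/18 + 113/2.8
= 274 + 8.56 + 40.36
= 322.92 mOsm/kg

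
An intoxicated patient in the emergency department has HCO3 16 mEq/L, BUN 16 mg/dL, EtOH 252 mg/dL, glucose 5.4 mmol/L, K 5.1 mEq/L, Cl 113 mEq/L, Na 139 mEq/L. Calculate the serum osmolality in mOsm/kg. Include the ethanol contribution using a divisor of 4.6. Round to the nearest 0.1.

Calculated osmolality = 2·Na + glucose + BUN/2.8 + ethanol/4.6
= 2·139 + 5.4 + 16/2.8 + 252/4.6
= 278 + 5.40 + 5.71 + 54.78
= 343.89 mOsm/kg

343.9 mOsm/kg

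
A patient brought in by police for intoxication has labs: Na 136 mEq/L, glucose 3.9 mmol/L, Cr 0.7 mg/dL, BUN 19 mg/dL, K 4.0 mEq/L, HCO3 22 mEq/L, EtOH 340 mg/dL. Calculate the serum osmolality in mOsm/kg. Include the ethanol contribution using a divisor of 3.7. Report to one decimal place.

Calculated osmolality = 2·Na + glucose + BUN/2.8 + ethanol/3.7
= 2·136 + 3.9 + 19/2.8 + 340/3.7
= 272 + 3.90 + 6.79 + 91.89
= 374.58 mOsm/kg

374.6 mOsm/kg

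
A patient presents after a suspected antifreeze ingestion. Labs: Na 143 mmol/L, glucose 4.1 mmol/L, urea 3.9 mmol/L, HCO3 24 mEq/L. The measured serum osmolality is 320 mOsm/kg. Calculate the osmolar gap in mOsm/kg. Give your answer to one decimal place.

Calculated osmolality = 2·Na + glucose + urea
= 2·143 + 4.1 + 3.9
= 286 + 4.10 + 3.90
= 294 mOsm/kg ≈ 294.0 mOsm/kg
Osmolar gap = measured − calculated = 320 − 294.0 = 26.0 mOsm/kg

26.0 mOsm/kg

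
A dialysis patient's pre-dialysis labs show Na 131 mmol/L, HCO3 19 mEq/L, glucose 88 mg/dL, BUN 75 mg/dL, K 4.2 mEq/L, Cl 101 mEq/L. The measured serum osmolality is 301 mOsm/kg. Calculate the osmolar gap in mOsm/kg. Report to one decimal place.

7.3 mOsm/kg

Calculated osmolality = 2·Na + glucose/18 + BUN/2.8
= 2·131 + 88/18 + 75/2.8
= 262 + 4.89 + 26.79
= 293.68 mOsm/kg ≈ 293.7 mOsm/kg
Osmolar gap = measured − calculated = 301 − 293.7 = 7.3 mOsm/kg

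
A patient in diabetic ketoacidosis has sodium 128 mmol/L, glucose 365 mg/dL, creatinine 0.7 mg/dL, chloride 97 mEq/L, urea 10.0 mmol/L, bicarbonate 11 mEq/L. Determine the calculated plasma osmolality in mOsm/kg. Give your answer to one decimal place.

286.3 mOsm/kg

Calculated osmolality = 2·Na + glucose/18 + urea
= 2·128 + 365/18 + 10
= 256 + 20.28 + 10
= 286.28 mOsm/kg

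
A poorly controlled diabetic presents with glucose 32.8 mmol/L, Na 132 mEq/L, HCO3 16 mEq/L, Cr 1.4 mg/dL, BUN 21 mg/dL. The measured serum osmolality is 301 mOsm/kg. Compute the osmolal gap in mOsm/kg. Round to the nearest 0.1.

-3.3 mOsm/kg

Calculated osmolality = 2·Na + glucose + BUN/2.8
= 2·132 + 32.8 + 21/2.8
= 264 + 32.80 + 7.50
= 304.3 mOsm/kg ≈ 304.3 mOsm/kg
Osmolar gap = measured − calculated = 301 − 304.3 = -3.3 mOsm/kg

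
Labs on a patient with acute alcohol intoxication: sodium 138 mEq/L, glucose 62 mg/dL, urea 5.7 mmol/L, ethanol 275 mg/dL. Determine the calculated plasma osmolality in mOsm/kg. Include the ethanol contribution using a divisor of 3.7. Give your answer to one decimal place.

359.5 mOsm/kg

Calculated osmolality = 2·Na + glucose/18 + urea + ethanol/3.7
= 2·138 + 62/18 + 5.7 + 275/3.7
= 276 + 3.44 + 5.70 + 74.32
= 359.46 mOsm/kg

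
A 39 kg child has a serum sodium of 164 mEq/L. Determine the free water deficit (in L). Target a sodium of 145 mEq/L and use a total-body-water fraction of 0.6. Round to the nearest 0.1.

TBW = 0.6 · 39 = 23.4 L
Free water deficit = TBW · (Na/145 − 1)
= 23.4 · (164/145 − 1)
= 23.4 · 0.131
= 3.07 L

3.1 L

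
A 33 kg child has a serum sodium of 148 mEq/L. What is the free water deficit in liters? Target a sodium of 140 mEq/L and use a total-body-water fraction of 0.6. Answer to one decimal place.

1.1 L

TBW = 0.6 · 33 = 19.8 L
Free water deficit = TBW · (Na/140 − 1)
= 19.8 · (148/140 − 1)
= 19.8 · 0.0571
= 1.13 L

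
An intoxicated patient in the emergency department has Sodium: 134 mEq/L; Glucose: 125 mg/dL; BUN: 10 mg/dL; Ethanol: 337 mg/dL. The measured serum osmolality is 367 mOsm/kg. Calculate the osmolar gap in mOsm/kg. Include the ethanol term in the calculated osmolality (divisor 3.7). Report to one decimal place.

Calculated osmolality = 2·Na + glucose/18 + BUN/2.8 + ethanol/3.7
= 2·134 + 125/18 + 10/2.8 + 337/3.7
= 268 + 6.94 + 3.57 + 91.08
= 369.59 mOsm/kg ≈ 369.6 mOsm/kg
Osmolar gap = measured − calculated = 367 − 369.6 = -2.6 mOsm/kg

-2.6 mOsm/kg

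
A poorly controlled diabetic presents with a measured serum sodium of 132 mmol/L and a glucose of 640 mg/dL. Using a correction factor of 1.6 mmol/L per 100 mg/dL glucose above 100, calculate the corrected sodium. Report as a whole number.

Corrected Na = measured Na + 1.6 · (glucose − 100)/100
= 132 + 1.6 · (640 − 100)/100
= 132 + 8.6
= 140.6 mmol/L

141 mmol/L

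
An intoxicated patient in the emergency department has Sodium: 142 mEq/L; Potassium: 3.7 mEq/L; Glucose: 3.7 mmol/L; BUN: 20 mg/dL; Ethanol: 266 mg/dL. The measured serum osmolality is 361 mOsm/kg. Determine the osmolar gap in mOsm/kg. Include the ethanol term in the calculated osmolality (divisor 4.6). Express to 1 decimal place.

8.3 mOsm/kg

Calculated osmolality = 2·Na + glucose + BUN/2.8 + ethanol/4.6
= 2·142 + 3.7 + 20/2.8 + 266/4.6
= 284 + 3.70 + 7.14 + 57.83
= 352.67 mOsm/kg ≈ 352.7 mOsm/kg
Osmolar gap = measured − calculated = 361 − 352.7 = 8.3 mOsm/kg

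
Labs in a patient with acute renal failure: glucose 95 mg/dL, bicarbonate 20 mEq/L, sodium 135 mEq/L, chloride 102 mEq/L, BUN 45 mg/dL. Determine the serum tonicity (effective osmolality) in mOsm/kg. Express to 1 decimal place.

275.3 mOsm/kg

Effective osmolality excludes urea (freely permeant across cell membranes):
2·Na + glucose/18
= 2·135 + 95/18
= 270 + 5.28
= 275.28 mOsm/kg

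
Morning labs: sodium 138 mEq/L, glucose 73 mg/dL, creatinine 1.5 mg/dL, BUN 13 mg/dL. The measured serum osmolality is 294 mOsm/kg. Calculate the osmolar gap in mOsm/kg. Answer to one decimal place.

9.3 mOsm/kg

Calculated osmolality = 2·Na + glucose/18 + BUN/2.8
= 2·138 + 73/18 + 13/2.8
= 276 + 4.06 + 4.64
= 284.7 mOsm/kg ≈ 284.7 mOsm/kg
Osmolar gap = measured − calculated = 294 − 284.7 = 9.3 mOsm/kg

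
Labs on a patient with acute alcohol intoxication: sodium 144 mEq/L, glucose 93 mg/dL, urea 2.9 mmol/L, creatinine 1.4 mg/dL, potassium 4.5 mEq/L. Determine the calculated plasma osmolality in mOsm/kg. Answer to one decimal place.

296.1 mOsm/kg

Calculated osmolality = 2·Na + glucose/18 + urea
= 2·144 + 93/18 + 2.9
= 288 + 5.17 + 2.90
= 296.07 mOsm/kg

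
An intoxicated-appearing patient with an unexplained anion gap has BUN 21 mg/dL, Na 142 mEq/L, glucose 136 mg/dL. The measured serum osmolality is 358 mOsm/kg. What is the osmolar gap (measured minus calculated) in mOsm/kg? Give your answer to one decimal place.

Calculated osmolality = 2·Na + glucose/18 + BUN/2.8
= 2·142 + 136/18 + 21/2.8
= 284 + 7.56 + 7.50
= 299.06 mOsm/kg ≈ 299.1 mOsm/kg
Osmolar gap = measured − calculated = 358 − 299.1 = 58.9 mOsm/kg

58.9 mOsm/kg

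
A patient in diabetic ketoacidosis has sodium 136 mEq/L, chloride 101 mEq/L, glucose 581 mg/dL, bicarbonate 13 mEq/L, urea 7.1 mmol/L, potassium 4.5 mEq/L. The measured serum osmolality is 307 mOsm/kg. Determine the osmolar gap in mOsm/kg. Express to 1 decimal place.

-4.4 mOsm/kg

Calculated osmolality = 2·Na + glucose/18 + urea
= 2·136 + 581/18 + 7.1
= 272 + 32.28 + 7.10
= 311.38 mOsm/kg ≈ 311.4 mOsm/kg
Osmolar gap = measured − calculated = 307 − 311.4 = -4.4 mOsm/kg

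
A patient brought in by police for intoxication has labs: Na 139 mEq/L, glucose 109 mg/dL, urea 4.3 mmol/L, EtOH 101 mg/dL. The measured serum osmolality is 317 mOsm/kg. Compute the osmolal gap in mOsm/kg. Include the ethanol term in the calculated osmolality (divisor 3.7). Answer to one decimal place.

Calculated osmolality = 2·Na + glucose/18 + urea + ethanol/3.7
= 2·139 + 109/18 + 4.3 + 101/3.7
= 278 + 6.06 + 4.30 + 27.30
= 315.66 mOsm/kg ≈ 315.7 mOsm/kg
Osmolar gap = measured − calculated = 317 − 315.7 = 1.3 mOsm/kg

1.3 mOsm/kg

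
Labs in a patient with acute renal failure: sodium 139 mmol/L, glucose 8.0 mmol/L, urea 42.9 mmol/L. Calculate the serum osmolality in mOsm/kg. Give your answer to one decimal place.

328.9 mOsm/kg

Calculated osmolality = 2·Na + glucose + urea
= 2·139 + 8 + 42.9
= 278 + 8 + 42.90
= 328.9 mOsm/kg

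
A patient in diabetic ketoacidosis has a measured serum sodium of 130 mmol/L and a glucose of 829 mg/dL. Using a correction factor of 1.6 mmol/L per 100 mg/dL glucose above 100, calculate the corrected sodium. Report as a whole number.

142 mmol/L

Corrected Na = measured Na + 1.6 · (glucose − 100)/100
= 130 + 1.6 · (829 − 100)/100
= 130 + 11.7
= 141.7 mmol/L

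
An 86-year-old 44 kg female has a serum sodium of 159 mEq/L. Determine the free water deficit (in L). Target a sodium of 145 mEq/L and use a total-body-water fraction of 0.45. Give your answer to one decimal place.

TBW = 0.45 · 44 = 19.8 L
Free water deficit = TBW · (Na/145 − 1)
= 19.8 · (159/145 − 1)
= 19.8 · 0.0966
= 1.91 L

1.9 L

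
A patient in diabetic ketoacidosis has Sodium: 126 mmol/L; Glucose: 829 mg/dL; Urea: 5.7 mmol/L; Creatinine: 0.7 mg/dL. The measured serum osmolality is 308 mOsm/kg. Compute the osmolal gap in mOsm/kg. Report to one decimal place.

4.2 mOsm/kg

Calculated osmolality = 2·Na + glucose/18 + urea
= 2·126 + 829/18 + 5.7
= 252 + 46.06 + 5.70
= 303.76 mOsm/kg ≈ 303.8 mOsm/kg
Osmolar gap = measured − calculated = 308 − 303.8 = 4.2 mOsm/kg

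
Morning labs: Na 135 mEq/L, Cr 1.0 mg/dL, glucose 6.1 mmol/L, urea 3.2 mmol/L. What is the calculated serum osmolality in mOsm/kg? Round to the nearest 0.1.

Calculated osmolality = 2·Na + glucose + urea
= 2·135 + 6.1 + 3.2
= 270 + 6.10 + 3.20
= 279.3 mOsm/kg

279.3 mOsm/kg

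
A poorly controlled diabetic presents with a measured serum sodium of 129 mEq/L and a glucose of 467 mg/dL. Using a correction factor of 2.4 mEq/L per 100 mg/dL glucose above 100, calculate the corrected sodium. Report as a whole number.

138 mEq/L

Corrected Na = measured Na + 2.4 · (glucose − 100)/100
= 129 + 2.4 · (467 − 100)/100
= 129 + 8.8
= 137.8 mEq/L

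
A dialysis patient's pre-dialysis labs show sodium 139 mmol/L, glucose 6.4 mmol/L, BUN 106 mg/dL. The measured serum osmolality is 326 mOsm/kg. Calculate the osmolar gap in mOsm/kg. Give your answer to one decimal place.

3.7 mOsm/kg

Calculated osmolality = 2·Na + glucose + BUN/2.8
= 2·139 + 6.4 + 106/2.8
= 278 + 6.40 + 37.86
= 322.26 mOsm/kg ≈ 322.3 mOsm/kg
Osmolar gap = measured − calculated = 326 − 322.3 = 3.7 mOsm/kg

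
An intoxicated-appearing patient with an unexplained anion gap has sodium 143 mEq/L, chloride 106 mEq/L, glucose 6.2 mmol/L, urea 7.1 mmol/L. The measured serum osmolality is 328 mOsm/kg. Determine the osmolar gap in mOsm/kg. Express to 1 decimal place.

Calculated osmolality = 2·Na + glucose + urea
= 2·143 + 6.2 + 7.1
= 286 + 6.20 + 7.10
= 299.3 mOsm/kg ≈ 299.3 mOsm/kg
Osmolar gap = measured − calculated = 328 − 299.3 = 28.7 mOsm/kg

28.7 mOsm/kg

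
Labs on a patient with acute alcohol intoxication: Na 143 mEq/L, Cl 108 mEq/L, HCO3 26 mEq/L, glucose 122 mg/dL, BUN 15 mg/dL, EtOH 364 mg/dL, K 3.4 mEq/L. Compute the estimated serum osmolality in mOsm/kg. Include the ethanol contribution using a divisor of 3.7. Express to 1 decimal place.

396.5 mOsm/kg

Calculated osmolality = 2·Na + glucose/18 + BUN/2.8 + ethanol/3.7
= 2·143 + 122/18 + 15/2.8 + 364/3.7
= 286 + 6.78 + 5.36 + 98.38
= 396.52 mOsm/kg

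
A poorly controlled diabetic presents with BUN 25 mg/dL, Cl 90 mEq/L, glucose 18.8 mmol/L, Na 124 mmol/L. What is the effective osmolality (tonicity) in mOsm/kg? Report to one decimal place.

266.8 mOsm/kg

Effective osmolality excludes urea (freely permeant across cell membranes):
2·Na + glucose
= 2·124 + 18.8
= 248 + 18.8
= 266.8 mOsm/kg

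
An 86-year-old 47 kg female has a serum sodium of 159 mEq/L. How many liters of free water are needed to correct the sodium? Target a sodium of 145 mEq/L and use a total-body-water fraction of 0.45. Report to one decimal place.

TBW = 0.45 · 47 = 21.15 L
Free water deficit = TBW · (Na/145 − 1)
= 21.15 · (159/145 − 1)
= 21.15 · 0.0966
= 2.04 L

2.0 L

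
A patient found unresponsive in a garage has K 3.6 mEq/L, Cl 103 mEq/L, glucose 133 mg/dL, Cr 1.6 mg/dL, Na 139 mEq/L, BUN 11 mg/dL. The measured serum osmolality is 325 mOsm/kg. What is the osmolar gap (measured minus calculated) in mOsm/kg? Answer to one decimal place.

Calculated osmolality = 2·Na + glucose/18 + BUN/2.8
= 2·139 + 133/18 + 11/2.8
= 278 + 7.39 + 3.93
= 289.32 mOsm/kg ≈ 289.3 mOsm/kg
Osmolar gap = measured − calculated = 325 − 289.3 = 35.7 mOsm/kg

35.7 mOsm/kg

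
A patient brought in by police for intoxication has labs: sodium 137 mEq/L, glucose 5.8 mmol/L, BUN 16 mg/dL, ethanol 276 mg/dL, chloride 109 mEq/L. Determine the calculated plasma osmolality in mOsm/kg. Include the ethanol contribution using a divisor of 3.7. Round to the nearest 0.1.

360.1 mOsm/kg

Calculated osmolality = 2·Na + glucose + BUN/2.8 + ethanol/3.7
= 2·137 + 5.8 + 16/2.8 + 276/3.7
= 274 + 5.80 + 5.71 + 74.59
= 360.1 mOsm/kg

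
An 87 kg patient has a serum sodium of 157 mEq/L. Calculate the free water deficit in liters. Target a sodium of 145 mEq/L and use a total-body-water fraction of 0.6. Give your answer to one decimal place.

4.3 L

TBW = 0.6 · 87 = 52.2 L
Free water deficit = TBW · (Na/145 − 1)
= 52.2 · (157/145 − 1)
= 52.2 · 0.0828
= 4.32 L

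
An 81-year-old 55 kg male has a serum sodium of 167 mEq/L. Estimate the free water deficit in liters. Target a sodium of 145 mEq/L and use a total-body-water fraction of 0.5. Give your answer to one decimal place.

4.2 L

TBW = 0.5 · 55 = 27.5 L
Free water deficit = TBW · (Na/145 − 1)
= 27.5 · (167/145 − 1)
= 27.5 · 0.1517
= 4.17 L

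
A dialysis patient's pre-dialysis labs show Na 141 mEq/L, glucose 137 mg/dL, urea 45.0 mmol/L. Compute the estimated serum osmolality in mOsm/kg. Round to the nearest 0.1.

334.6 mOsm/kg

Calculated osmolality = 2·Na + glucose/18 + urea
= 2·141 + 137/18 + 45
= 282 + 7.61 + 45
= 334.61 mOsm/kg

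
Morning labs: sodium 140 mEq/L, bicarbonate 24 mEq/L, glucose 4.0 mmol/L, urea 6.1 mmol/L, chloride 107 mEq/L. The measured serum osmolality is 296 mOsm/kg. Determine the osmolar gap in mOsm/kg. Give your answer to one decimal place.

5.9 mOsm/kg

Calculated osmolality = 2·Na + glucose + urea
= 2·140 + 4 + 6.1
= 280 + 4 + 6.10
= 290.1 mOsm/kg ≈ 290.1 mOsm/kg
Osmolar gap = measured − calculated = 296 − 290.1 = 5.9 mOsm/kg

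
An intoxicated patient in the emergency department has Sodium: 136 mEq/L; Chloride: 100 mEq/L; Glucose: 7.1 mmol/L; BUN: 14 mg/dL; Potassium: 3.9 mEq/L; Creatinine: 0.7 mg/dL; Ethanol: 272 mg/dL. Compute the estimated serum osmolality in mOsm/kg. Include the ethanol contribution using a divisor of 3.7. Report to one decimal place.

Calculated osmolality = 2·Na + glucose + BUN/2.8 + ethanol/3.7
= 2·136 + 7.1 + 14/2.8 + 272/3.7
= 272 + 7.10 + 5 + 73.51
= 357.61 mOsm/kg

357.6 mOsm/kg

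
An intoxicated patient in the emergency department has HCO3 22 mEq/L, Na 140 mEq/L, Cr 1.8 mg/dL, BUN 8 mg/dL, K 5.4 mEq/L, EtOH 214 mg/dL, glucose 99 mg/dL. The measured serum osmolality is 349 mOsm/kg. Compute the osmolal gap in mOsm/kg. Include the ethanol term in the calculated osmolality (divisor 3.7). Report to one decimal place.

2.8 mOsm/kg

Calculated osmolality = 2·Na + glucose/18 + BUN/2.8 + ethanol/3.7
= 2·140 + 99/18 + 8/2.8 + 214/3.7
= 280 + 5.50 + 2.86 + 57.84
= 346.2 mOsm/kg ≈ 346.2 mOsm/kg
Osmolar gap = measured − calculated = 349 − 346.2 = 2.8 mOsm/kg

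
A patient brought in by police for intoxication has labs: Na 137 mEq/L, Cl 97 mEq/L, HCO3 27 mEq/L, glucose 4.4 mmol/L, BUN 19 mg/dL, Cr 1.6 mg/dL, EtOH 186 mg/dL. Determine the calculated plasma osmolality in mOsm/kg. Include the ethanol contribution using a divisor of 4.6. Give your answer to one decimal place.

325.6 mOsm/kg

Calculated osmolality = 2·Na + glucose + BUN/2.8 + ethanol/4.6
= 2·137 + 4.4 + 19/2.8 + 186/4.6
= 274 + 4.40 + 6.79 + 40.43
= 325.62 mOsm/kg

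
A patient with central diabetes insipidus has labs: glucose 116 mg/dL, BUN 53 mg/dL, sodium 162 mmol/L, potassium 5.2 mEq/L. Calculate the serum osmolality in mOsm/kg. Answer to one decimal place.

349.4 mOsm/kg

Calculated osmolality = 2·Na + glucose/18 + BUN/2.8
= 2·162 + 116/18 + 53/2.8
= 324 + 6.44 + 18.93
= 349.37 mOsm/kg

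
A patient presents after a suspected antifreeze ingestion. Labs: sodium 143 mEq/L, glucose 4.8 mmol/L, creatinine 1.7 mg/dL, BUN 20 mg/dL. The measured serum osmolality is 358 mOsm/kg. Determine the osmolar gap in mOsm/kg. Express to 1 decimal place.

60.1 mOsm/kg

Calculated osmolality = 2·Na + glucose + BUN/2.8
= 2·143 + 4.8 + 20/2.8
= 286 + 4.80 + 7.14
= 297.94 mOsm/kg ≈ 297.9 mOsm/kg
Osmolar gap = measured − calculated = 358 − 297.9 = 60.1 mOsm/kg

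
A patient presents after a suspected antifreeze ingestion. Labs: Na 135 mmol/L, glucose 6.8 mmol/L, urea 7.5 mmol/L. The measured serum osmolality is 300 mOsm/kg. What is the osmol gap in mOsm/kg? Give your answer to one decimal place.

Calculated osmolality = 2·Na + glucose + urea
= 2·135 + 6.8 + 7.5
= 270 + 6.80 + 7.50
= 284.3 mOsm/kg ≈ 284.3 mOsm/kg
Osmolar gap = measured − calculated = 300 − 284.3 = 15.7 mOsm/kg

15.7 mOsm/kg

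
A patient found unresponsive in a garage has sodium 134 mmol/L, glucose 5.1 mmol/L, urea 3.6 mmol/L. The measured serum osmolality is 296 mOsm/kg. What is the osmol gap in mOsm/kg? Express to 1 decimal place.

19.3 mOsm/kg

Calculated osmolality = 2·Na + glucose + urea
= 2·134 + 5.1 + 3.6
= 268 + 5.10 + 3.60
= 276.7 mOsm/kg ≈ 276.7 mOsm/kg
Osmolar gap = measured − calculated = 296 − 276.7 = 19.3 mOsm/kg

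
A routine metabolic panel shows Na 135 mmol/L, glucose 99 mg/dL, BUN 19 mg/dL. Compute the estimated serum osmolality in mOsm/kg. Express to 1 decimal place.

282.3 mOsm/kg

Calculated osmolality = 2·Na + glucose/18 + BUN/2.8
= 2·135 + 99/18 + 19/2.8
= 270 + 5.50 + 6.79
= 282.29 mOsm/kg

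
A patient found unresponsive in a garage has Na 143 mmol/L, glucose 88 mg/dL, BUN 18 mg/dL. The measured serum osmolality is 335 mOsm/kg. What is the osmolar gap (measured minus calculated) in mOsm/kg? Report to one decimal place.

37.7 mOsm/kg

Calculated osmolality = 2·Na + glucose/18 + BUN/2.8
= 2·143 + 88/18 + 18/2.8
= 286 + 4.89 + 6.43
= 297.32 mOsm/kg ≈ 297.3 mOsm/kg
Osmolar gap = measured − calculated = 335 − 297.3 = 37.7 mOsm/kg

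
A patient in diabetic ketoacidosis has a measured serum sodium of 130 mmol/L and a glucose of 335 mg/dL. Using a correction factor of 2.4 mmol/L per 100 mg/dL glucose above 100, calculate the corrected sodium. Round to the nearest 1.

Corrected Na = measured Na + 2.4 · (glucose − 100)/100
= 130 + 2.4 · (335 − 100)/100
= 130 + 5.6
= 135.6 mmol/L

136 mmol/L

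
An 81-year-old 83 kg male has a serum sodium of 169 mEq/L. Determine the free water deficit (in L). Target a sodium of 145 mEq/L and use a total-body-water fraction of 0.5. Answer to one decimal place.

TBW = 0.5 · 83 = 41.5 L
Free water deficit = TBW · (Na/145 − 1)
= 41.5 · (169/145 − 1)
= 41.5 · 0.1655
= 6.87 L

6.9 L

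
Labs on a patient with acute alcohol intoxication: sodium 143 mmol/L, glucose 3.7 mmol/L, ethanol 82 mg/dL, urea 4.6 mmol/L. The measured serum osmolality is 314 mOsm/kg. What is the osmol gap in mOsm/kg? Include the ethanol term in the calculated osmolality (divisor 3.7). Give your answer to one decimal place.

-2.5 mOsm/kg

Calculated osmolality = 2·Na + glucose + urea + ethanol/3.7
= 2·143 + 3.7 + 4.6 + 82/3.7
= 286 + 3.70 + 4.60 + 22.16
= 316.46 mOsm/kg ≈ 316.5 mOsm/kg
Osmolar gap = measured − calculated = 314 − 316.5 = -2.5 mOsm/kg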